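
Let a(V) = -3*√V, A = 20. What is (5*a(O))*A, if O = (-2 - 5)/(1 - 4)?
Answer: -100*√21 ≈ -458.26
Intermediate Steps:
O = 7/3 (O = -7/(-3) = -7*(-⅓) = 7/3 ≈ 2.3333)
(5*a(O))*A = (5*(-√21))*20 = -5*√21*20 = -100*√21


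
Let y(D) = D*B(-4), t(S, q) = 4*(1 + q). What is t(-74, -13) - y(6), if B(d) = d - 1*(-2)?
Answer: -36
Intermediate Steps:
t(S, q) = 4 + 4*q
B(d) = 2 + d (B(d) = d + 2 = 2 + d)
y(D) = -2*D (y(D) = D*(2 - 4) = D*(-2) = -2*D)
t(-74, -13) - y(6) = (4 + 4*(-13)) - (-2)*6 = (4 - 52) - 1*(-12) = -48 + 12 = -36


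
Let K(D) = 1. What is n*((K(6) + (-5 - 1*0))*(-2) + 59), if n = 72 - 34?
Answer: 2546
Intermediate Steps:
n = 38
n*((K(6) + (-5 - 1*0))*(-2) + 59) = 38*((1 + (-5 - 1*0))*(-2) + 59) = 38*((1 + (-5 + 0))*(-2) + 59) = 38*((1 - 5)*(-2) + 59) = 38*(-4*(-2) + 59) = 38*(8 + 59) = 38*67 = 2546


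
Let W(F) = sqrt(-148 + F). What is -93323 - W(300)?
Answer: -93323 - 2*sqrt(38) ≈ -93335.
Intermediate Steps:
-93323 - W(300) = -93323 - sqrt(-148 + 300) = -93323 - sqrt(152) = -93323 - 2*sqrt(38)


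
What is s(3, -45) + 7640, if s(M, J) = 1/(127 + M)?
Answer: 993201/130 ≈ 7640.0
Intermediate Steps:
s(3, -45) + 7640 = 1/(127 + 3) + 7640 = 1/130 + 7640 = 993201/130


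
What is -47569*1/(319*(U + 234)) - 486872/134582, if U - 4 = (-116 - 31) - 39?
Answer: -7239081947/1116223108 ≈ -6.4853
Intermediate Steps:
U = -182 (U = 4 + ((-116 - 31) - 39) = 4 + (-147 - 39) = 4 - 186 = -182)
-47569*1/(319*(U + 234)) - 486872/134582 = -47569*1/(319*(-182 + 234)) - 486872/134582 = -47569/(52*319) - 486872*1/134582 = -47569/16588 - 243436/67291 = -7239081947/1116223108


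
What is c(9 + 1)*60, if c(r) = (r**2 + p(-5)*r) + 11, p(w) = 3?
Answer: 8460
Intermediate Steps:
c(r) = 11 + r**2 + 3*r (c(r) = (r**2 + 3*r) + 11 = 11 + r**2 + 3*r)
c(9 + 1)*60 = (11 + (9 + 1)**2 + 3*(9 + 1))*60 = (11 + 10**2 + 3*10)*60 = (11 + 100 + 30)*60 = 141*60 = 8460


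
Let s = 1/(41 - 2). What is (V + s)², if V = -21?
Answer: 669124/1521 ≈ 439.92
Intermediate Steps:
s = 1/39 ≈ 0.025641
(V + s)² = (-21 + 1/39)² = (-818/39)² = 669124/1521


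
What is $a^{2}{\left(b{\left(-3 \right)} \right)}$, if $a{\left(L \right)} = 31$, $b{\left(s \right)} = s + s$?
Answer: $961$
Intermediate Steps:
$b{\left(s \right)} = 2 s$
$a^{2}{\left(b{\left(-3 \right)} \right)} = 31^{2} = 961$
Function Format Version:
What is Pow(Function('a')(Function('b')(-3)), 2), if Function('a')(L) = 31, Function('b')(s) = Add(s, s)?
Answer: 961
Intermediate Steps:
Function('b')(s) = Mul(2, s)
Pow(Function('a')(Function('b')(-3)), 2) = Pow(31, 2) = 961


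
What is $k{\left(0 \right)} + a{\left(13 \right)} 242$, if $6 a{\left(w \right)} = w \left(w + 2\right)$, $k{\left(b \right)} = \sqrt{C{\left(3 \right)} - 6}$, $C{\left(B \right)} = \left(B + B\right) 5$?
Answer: $7865 + 2 \sqrt{6} \approx 7869.9$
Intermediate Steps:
$C{\left(B \right)} = 10 B$ ($C{\left(B \right)} = 2 B 5 = 10 B$)
$k{\left(b \right)} = 2 \sqrt{6}$ ($k{\left(b \right)} = \sqrt{10 \cdot 3 - 6} = \sqrt{30 - 6} = \sqrt{24} = 2 \sqrt{6}$)
$a{\left(w \right)} = \frac{w \left(2 + w\right)}{6}$ ($a{\left(w \right)} = \frac{w \left(w + 2\right)}{6} = \frac{w \left(2 + w\right)}{6}$)
$k{\left(0 \right)} + a{\left(13 \right)} 242 = 2 \sqrt{6} + \frac{1}{6} \cdot 13 \left(2 + 13\right) 242 = 2 \sqrt{6} + \frac{1}{6} \cdot 13 \cdot 15 \cdot 242 = 2 \sqrt{6} + \frac{65}{2} \cdot 242 = 2 \sqrt{6} + 7865 = 7865 + 2 \sqrt{6}$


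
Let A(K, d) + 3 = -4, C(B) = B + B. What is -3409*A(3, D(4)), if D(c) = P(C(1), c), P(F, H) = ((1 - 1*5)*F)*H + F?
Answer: 23863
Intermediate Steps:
C(B) = 2*B
P(F, H) = F - 4*F*H (P(F, H) = ((1 - 5)*F)*H + F = (-4*F)*H + F = -4*F*H + F = F - 4*F*H)
D(c) = 2 - 8*c (D(c) = (2*1)*(1 - 4*c) = 2*(1 - 4*c) = 2 - 8*c)
A(K, d) = -7 (A(K, d) = -3 - 4 = -7)
-3409*A(3, D(4)) = -3409*(-7) = 23863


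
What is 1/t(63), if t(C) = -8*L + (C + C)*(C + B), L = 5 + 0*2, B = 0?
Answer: 1/7898 ≈ 0.00012661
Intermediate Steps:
L = 5 (L = 5 + 0 = 5)
t(C) = -40 + 2*C² (t(C) = -8*5 + (C + C)*(C + 0) = -40 + (2*C)*C = -40 + 2*C²)
1/t(63) = 1/(-40 + 2*63²) = 1/(-40 + 2*3969) = 1/(-40 + 7938) = 1/7898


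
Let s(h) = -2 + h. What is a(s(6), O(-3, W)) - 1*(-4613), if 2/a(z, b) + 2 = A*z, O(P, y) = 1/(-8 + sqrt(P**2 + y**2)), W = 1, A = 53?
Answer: 484366/105 ≈ 4613.0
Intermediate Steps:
a(z, b) = 2/(-2 + 53*z)
a(s(6), O(-3, W)) - 1*(-4613) = 2/(-2 + 53*(-2 + 6)) - 1*(-4613) = 2/(-2 + 53*4) + 4613 = 2/(-2 + 212) + 4613 = 2/210 + 4613 = 2*(1/210) + 4613 = 1/105 + 4613 = 484366/105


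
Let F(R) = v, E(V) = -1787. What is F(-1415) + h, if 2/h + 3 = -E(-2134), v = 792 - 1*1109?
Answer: -282763/892 ≈ -317.00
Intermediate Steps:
v = -317 (v = 792 - 1109 = -317)
h = 1/892 (h = 2/(-3 - 1*(-1787)) = 2/(-3 + 1787) = 2/1784 = 2*(1/1784) = 1/892 ≈ 0.0011211)
F(R) = -317
F(-1415) + h = -317 + 1/892 = -282763/892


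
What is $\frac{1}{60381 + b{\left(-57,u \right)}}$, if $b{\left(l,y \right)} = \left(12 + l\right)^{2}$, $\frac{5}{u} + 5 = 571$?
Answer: $\frac{1}{62406} \approx 1.6024 \cdot 10^{-5}$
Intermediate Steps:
$u = \frac{5}{566}$ ($u = \frac{5}{-5 + 571} = \frac{5}{566} \approx 0.0088339$)
$\frac{1}{60381 + b{\left(-57,u \right)}} = \frac{1}{60381 + \left(12 - 57\right)^{2}} = \frac{1}{60381 + \left(-45\right)^{2}} = \frac{1}{60381 + 2025} = \frac{1}{62406}$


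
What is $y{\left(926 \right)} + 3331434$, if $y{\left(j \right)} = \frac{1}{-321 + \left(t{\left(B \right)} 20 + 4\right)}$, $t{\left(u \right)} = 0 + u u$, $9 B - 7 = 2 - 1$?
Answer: $\frac{81276995217}{24397} \approx 3.3314 \cdot 10^{6}$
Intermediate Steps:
$B = \frac{8}{9}$ ($B = \frac{7}{9} + \frac{2 - 1}{9} = \frac{7}{9} + \frac{1}{9} \cdot 1 = \frac{7}{9} + \frac{1}{9} = \frac{8}{9} \approx 0.88889$)
$t{\left(u \right)} = u^{2}$ ($t{\left(u \right)} = 0 + u^{2} = u^{2}$)
$y{\left(j \right)} = - \frac{81}{24397}$ ($y{\left(j \right)} = \frac{1}{-321 + \left(\left(\frac{8}{9}\right)^{2} \cdot 20 + 4\right)} = \frac{1}{-321 + \left(\frac{64}{81} \cdot 20 + 4\right)} = \frac{1}{-321 + \left(\frac{1280}{81} + 4\right)} = \frac{1}{-321 + \frac{1604}{81}} = \frac{1}{- \frac{24397}{81}} = - \frac{81}{24397}$)
$y{\left(926 \right)} + 3331434 = - \frac{81}{24397} + 3331434 = \frac{81276995217}{24397}$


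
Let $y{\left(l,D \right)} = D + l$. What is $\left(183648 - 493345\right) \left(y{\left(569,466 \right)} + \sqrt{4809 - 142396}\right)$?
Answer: $-320536395 - 309697 i \sqrt{137587} \approx -3.2054 \cdot 10^{8} - 1.1488 \cdot 10^{8} i$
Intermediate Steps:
$\left(183648 - 493345\right) \left(y{\left(569,466 \right)} + \sqrt{4809 - 142396}\right) = \left(183648 - 493345\right) \left(\left(466 + 569\right) + \sqrt{4809 - 142396}\right) = - 309697 \left(1035 + \sqrt{-137587}\right) = - 309697 \left(1035 + i \sqrt{137587}\right) = -320536395 - 309697 i \sqrt{137587}$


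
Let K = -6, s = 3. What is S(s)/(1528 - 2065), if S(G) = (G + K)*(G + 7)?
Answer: 10/179 ≈ 0.055866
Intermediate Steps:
S(G) = (-6 + G)*(7 + G) (S(G) = (G - 6)*(G + 7) = (-6 + G)*(7 + G))
S(s)/(1528 - 2065) = (-42 + 3 + 3²)/(1528 - 2065) = (-42 + 3 + 9)/(-537) = -1/537*(-30) = 10/179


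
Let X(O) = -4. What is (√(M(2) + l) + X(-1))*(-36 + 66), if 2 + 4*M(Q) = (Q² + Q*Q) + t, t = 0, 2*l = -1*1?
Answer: -90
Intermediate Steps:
l = -½ (l = (-1*1)/2 = (½)*(-1) = -½ ≈ -0.50000)
M(Q) = -½ + Q²/2 (M(Q) = -½ + ((Q² + Q*Q) + 0)/4 = -½ + ((Q² + Q²) + 0)/4 = -½ + (2*Q² + 0)/4 = -½ + (2*Q²)/4 = -½ + Q²/2)
(√(M(2) + l) + X(-1))*(-36 + 66) = (√((-½ + (½)*2²) - ½) - 4)*(-36 + 66) = (√((-½ + (½)*4) - ½) - 4)*30 = (√((-½ + 2) - ½) - 4)*30 = (√(3/2 - ½) - 4)*30 = (√1 - 4)*30 = (1 - 4)*30 = -3*30 = -90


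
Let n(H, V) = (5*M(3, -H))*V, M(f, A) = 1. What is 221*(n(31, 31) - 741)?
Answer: -129506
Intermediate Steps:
n(H, V) = 5*V (n(H, V) = (5*1)*V = 5*V)
221*(n(31, 31) - 741) = 221*(5*31 - 741) = 221*(155 - 741) = 221*(-586) = -129506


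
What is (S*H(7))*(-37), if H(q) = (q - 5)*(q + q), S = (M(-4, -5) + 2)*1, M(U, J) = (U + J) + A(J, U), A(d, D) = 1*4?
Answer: 3108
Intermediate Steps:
A(d, D) = 4
M(U, J) = 4 + J + U (M(U, J) = (U + J) + 4 = (J + U) + 4 = 4 + J + U)
S = -3 (S = ((4 - 5 - 4) + 2)*1 = (-5 + 2)*1 = -3*1 = -3)
H(q) = 2*q*(-5 + q) (H(q) = (-5 + q)*(2*q) = 2*q*(-5 + q))
(S*H(7))*(-37) = -6*7*(-5 + 7)*(-37) = -6*7*2*(-37) = -3*28*(-37) = -84*(-37) = 3108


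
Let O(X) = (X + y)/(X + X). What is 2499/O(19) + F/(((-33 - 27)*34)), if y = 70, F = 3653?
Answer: 193397363/181560 ≈ 1065.2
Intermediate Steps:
O(X) = (70 + X)/(2*X) (O(X) = (X + 70)/(X + X) = (70 + X)/((2*X)) = (70 + X)*(1/(2*X)) = (70 + X)/(2*X))
2499/O(19) + F/(((-33 - 27)*34)) = 2499/(((½)*(70 + 19)/19)) + 3653/(((-33 - 27)*34)) = 2499/(((½)*(1/19)*89)) + 3653/((-60*34)) = 2499/(89/38) + 3653/(-2040) = 2499*(38/89) + 3653*(-1/2040) = 94962/89 - 3653/2040 = 193397363/181560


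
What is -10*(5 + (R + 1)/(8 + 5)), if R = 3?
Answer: -690/13 ≈ -53.077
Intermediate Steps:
-10*(5 + (R + 1)/(8 + 5)) = -10*(5 + (3 + 1)/(8 + 5)) = -10*(5 + 4/13) = -10*69/13 = -690/13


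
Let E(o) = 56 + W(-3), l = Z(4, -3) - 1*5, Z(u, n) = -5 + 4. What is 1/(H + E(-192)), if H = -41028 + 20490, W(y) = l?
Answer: -1/20488 ≈ -4.8809e-5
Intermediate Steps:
Z(u, n) = -1
l = -6 (l = -1 - 1*5 = -1 - 5 = -6)
W(y) = -6
H = -20538
E(o) = 50 (E(o) = 56 - 6 = 50)
1/(H + E(-192)) = 1/(-20538 + 50) = 1/(-20488) = -1/20488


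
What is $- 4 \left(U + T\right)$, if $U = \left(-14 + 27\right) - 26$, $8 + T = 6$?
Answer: $60$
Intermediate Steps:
$T = -2$ ($T = -8 + 6 = -2$)
$U = -13$ ($U = 13 - 26 = -13$)
$- 4 \left(U + T\right) = - 4 \left(-13 - 2\right) = \left(-4\right) \left(-15\right) = 60$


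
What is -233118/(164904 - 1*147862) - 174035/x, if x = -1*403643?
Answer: -45565272202/3439442003 ≈ -13.248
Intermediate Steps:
x = -403643
-233118/(164904 - 1*147862) - 174035/x = -233118/(164904 - 1*147862) - 174035/(-403643) = -233118/(164904 - 147862) - 174035*(-1/403643) = -233118/17042 + 174035/403643 = -233118*1/17042 + 174035/403643 = -116559/8521 + 174035/403643 = -45565272202/3439442003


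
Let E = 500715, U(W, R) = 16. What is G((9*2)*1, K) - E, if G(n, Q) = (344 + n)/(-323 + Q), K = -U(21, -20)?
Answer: -169742747/339 ≈ -5.0072e+5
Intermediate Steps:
K = -16 (K = -1*16 = -16)
G(n, Q) = (344 + n)/(-323 + Q)
G((9*2)*1, K) - E = (344 + (9*2)*1)/(-323 - 16) - 1*500715 = (344 + 18*1)/(-339) - 500715 = -(344 + 18)/339 - 500715 = -1/339*362 - 500715 = -362/339 - 500715 = -169742747/339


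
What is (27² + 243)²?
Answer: 944784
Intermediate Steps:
(27² + 243)² = (729 + 243)² = 972² = 944784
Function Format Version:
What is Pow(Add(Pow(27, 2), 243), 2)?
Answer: 944784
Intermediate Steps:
Pow(Add(Pow(27, 2), 243), 2) = Pow(Add(729, 243), 2) = Pow(972, 2) = 944784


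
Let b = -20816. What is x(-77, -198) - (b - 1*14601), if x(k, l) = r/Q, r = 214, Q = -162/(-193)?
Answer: 2889428/81 ≈ 35672.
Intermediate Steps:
Q = 162/193 (Q = -162*(-1/193) = 162/193 ≈ 0.83938)
x(k, l) = 20651/81 (x(k, l) = 214/(162/193) = 214*(193/162) = 20651/81)
x(-77, -198) - (b - 1*14601) = 20651/81 - (-20816 - 1*14601) = 20651/81 - (-20816 - 14601) = 20651/81 - 1*(-35417) = 20651/81 + 35417 = 2889428/81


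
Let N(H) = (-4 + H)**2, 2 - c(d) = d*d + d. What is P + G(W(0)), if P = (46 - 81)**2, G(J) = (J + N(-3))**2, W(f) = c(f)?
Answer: 3826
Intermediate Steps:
c(d) = 2 - d - d**2 (c(d) = 2 - (d*d + d) = 2 - (d**2 + d) = 2 - (d + d**2) = 2 + (-d - d**2) = 2 - d - d**2)
W(f) = 2 - f - f**2
G(J) = (49 + J)**2 (G(J) = (J + (-4 - 3)**2)**2 = (J + (-7)**2)**2 = (J + 49)**2 = (49 + J)**2)
P = 1225 (P = (-35)**2 = 1225)
P + G(W(0)) = 1225 + (49 + (2 - 1*0 - 1*0**2))**2 = 1225 + (49 + (2 + 0 - 1*0))**2 = 1225 + (49 + (2 + 0 + 0))**2 = 1225 + (49 + 2)**2 = 1225 + 51**2 = 1225 + 2601 = 3826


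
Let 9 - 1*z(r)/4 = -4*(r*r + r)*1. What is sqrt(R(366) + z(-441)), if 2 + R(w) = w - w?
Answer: sqrt(3104674) ≈ 1762.0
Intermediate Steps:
z(r) = 36 + 16*r + 16*r**2 (z(r) = 36 - 4*(-4*(r*r + r)) = 36 - 4*(-4*(r**2 + r)) = 36 - 4*(-4*(r + r**2)) = 36 - 4*(-4*r - 4*r**2) = 36 + (16*r + 16*r**2) = 36 + 16*r + 16*r**2)
R(w) = -2 (R(w) = -2 + (w - w) = -2 + 0 = -2)
sqrt(R(366) + z(-441)) = sqrt(-2 + (36 + 16*(-441) + 16*(-441)**2)) = sqrt(-2 + (36 - 7056 + 16*194481)) = sqrt(-2 + (36 - 7056 + 3111696)) = sqrt(-2 + 3104676) = sqrt(3104674)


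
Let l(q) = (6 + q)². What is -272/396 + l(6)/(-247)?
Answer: -31052/24453 ≈ -1.2699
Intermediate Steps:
-272/396 + l(6)/(-247) = -272/396 + (6 + 6)²/(-247) = -272*1/396 + 12²*(-1/247) = -68/99 + 144*(-1/247) = -68/99 - 144/247 = -31052/24453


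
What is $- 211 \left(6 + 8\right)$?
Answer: $-2954$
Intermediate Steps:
$- 211 \left(6 + 8\right) = \left(-211\right) 14 = -2954$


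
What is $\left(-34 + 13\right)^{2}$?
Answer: $441$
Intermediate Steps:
$\left(-34 + 13\right)^{2} = \left(-21\right)^{2} = 441$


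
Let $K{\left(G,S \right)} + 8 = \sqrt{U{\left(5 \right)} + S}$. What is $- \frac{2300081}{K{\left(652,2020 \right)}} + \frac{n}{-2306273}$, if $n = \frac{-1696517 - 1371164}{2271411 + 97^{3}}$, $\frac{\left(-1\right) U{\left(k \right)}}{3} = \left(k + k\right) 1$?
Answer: $- \frac{67561355270114917165}{7071662381451516} - \frac{2300081 \sqrt{1990}}{1926} \approx -62828.0$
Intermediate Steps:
$U{\left(k \right)} = - 6 k$ ($U{\left(k \right)} = - 3 \left(k + k\right) 1 = - 3 \cdot 2 k 1 = - 3 \cdot 2 k = - 6 k$)
$K{\left(G,S \right)} = -8 + \sqrt{-30 + S}$ ($K{\left(G,S \right)} = -8 + \sqrt{\left(-6\right) 5 + S} = -8 + \sqrt{-30 + S}$)
$n = - \frac{3067681}{3184084}$ ($n = - \frac{3067681}{2271411 + 912673} = - \frac{3067681}{3184084} \approx -0.96344$)
$- \frac{2300081}{K{\left(652,2020 \right)}} + \frac{n}{-2306273} = - \frac{2300081}{-8 + \sqrt{-30 + 2020}} - \frac{3067681}{3184084 \left(-2306273\right)} = - \frac{2300081}{-8 + \sqrt{1990}} - - \frac{3067681}{7343366958932} = - \frac{2300081}{-8 + \sqrt{1990}} + \frac{3067681}{7343366958932} = \frac{3067681}{7343366958932} - \frac{2300081}{-8 + \sqrt{1990}}$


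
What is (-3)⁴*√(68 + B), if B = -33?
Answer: 81*√35 ≈ 479.20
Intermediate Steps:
(-3)⁴*√(68 + B) = (-3)⁴*√(68 - 33) = 81*√35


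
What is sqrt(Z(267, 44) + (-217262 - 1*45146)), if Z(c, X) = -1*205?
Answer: I*sqrt(262613) ≈ 512.46*I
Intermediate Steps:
Z(c, X) = -205
sqrt(Z(267, 44) + (-217262 - 1*45146)) = sqrt(-205 + (-217262 - 1*45146)) = sqrt(-205 + (-217262 - 45146)) = sqrt(-205 - 262408) = sqrt(-262613) = I*sqrt(262613)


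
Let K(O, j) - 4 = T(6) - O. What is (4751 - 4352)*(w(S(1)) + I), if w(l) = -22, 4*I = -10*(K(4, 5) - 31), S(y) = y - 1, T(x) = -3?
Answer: 25137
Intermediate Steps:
K(O, j) = 1 - O (K(O, j) = 4 + (-3 - O) = 1 - O)
S(y) = -1 + y
I = 85 (I = (-10*((1 - 1*4) - 31))/4 = (-10*((1 - 4) - 31))/4 = (-10*(-3 - 31))/4 = (-10*(-34))/4 = (¼)*340 = 85)
(4751 - 4352)*(w(S(1)) + I) = (4751 - 4352)*(-22 + 85) = 399*63 = 25137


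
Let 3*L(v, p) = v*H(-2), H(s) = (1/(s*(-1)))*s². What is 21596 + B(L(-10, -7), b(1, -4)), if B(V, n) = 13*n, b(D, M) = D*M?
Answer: 21544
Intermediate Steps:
H(s) = -s (H(s) = (-1/s)*s² = -s)
L(v, p) = 2*v/3 (L(v, p) = (v*(-1*(-2)))/3 = (v*2)/3 = (2*v)/3 = 2*v/3)
21596 + B(L(-10, -7), b(1, -4)) = 21596 + 13*(1*(-4)) = 21596 + 13*(-4) = 21596 - 52 = 21544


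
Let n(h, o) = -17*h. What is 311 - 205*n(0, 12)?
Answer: 311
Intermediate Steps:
311 - 205*n(0, 12) = 311 - (-3485)*0 = 311 - 205*0 = 311 + 0 = 311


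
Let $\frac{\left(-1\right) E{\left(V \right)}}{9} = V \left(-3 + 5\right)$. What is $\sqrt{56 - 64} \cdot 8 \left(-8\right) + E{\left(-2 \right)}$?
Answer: $36 - 128 i \sqrt{2} \approx 36.0 - 181.02 i$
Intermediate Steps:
$E{\left(V \right)} = - 18 V$ ($E{\left(V \right)} = - 9 V \left(-3 + 5\right) = - 9 V 2 = - 9 \cdot 2 V = - 18 V$)
$\sqrt{56 - 64} \cdot 8 \left(-8\right) + E{\left(-2 \right)} = \sqrt{56 - 64} \cdot 8 \left(-8\right) - -36 = \sqrt{-8} \left(-64\right) + 36 = 2 i \sqrt{2} \left(-64\right) + 36 = - 128 i \sqrt{2} + 36 = 36 - 128 i \sqrt{2}$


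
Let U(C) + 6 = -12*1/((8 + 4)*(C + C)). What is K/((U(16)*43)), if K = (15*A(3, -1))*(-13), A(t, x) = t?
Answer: 18720/8299 ≈ 2.2557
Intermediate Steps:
K = -585 (K = (15*3)*(-13) = 45*(-13) = -585)
U(C) = -6 - 1/(2*C) (U(C) = -6 - 12*1/((8 + 4)*(C + C)) = -6 - 12*1/(24*C) = -6 - 1/(2*C))
K/((U(16)*43)) = -585*1/(43*(-6 - ½/16)) = -585*1/(43*(-6 - ½*1/16)) = -585*1/(43*(-6 - 1/32)) = -585/((-193/32*43)) = -585/(-8299/32) = -585*(-32/8299) = 18720/8299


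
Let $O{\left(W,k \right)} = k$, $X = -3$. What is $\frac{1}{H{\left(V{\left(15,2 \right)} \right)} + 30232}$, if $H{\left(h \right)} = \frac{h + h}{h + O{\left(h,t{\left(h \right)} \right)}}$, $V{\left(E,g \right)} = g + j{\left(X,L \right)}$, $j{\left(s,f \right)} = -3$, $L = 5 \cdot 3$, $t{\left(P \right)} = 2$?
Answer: $\frac{1}{30230} \approx 3.308 \cdot 10^{-5}$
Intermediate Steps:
$L = 15$
$V{\left(E,g \right)} = -3 + g$ ($V{\left(E,g \right)} = g - 3 = -3 + g$)
$H{\left(h \right)} = \frac{2 h}{2 + h}$ ($H{\left(h \right)} = \frac{h + h}{h + 2} = \frac{2 h}{2 + h}$)
$\frac{1}{H{\left(V{\left(15,2 \right)} \right)} + 30232} = \frac{1}{\frac{2 \left(-3 + 2\right)}{2 + \left(-3 + 2\right)} + 30232} = \frac{1}{2 \left(-1\right) \frac{1}{2 - 1} + 30232} = \frac{1}{2 \left(-1\right) 1^{-1} + 30232} = \frac{1}{2 \left(-1\right) 1 + 30232} = \frac{1}{-2 + 30232} = \frac{1}{30230}$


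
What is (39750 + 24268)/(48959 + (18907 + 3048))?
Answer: 32009/35457 ≈ 0.90276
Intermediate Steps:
(39750 + 24268)/(48959 + (18907 + 3048)) = 64018/(48959 + 21955) = 64018/70914 = 64018*(1/70914) = 32009/35457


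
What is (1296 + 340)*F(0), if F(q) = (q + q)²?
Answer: 0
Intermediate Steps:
F(q) = 4*q² (F(q) = (2*q)² = 4*q²)
(1296 + 340)*F(0) = (1296 + 340)*(4*0²) = 1636*(4*0) = 1636*0 = 0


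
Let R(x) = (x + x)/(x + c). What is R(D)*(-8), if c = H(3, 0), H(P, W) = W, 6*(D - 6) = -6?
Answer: -16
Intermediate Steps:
D = 5 (D = 6 + (1/6)*(-6) = 6 - 1 = 5)
c = 0
R(x) = 2 (R(x) = (x + x)/(x + 0) = (2*x)/x = 2)
R(D)*(-8) = 2*(-8) = -16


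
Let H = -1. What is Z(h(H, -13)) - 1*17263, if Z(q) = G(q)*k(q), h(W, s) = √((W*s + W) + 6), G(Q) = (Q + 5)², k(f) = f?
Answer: -17083 + 129*√2 ≈ -16901.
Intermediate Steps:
G(Q) = (5 + Q)²
h(W, s) = √(6 + W + W*s) (h(W, s) = √((W + W*s) + 6) = √(6 + W + W*s))
Z(q) = q*(5 + q)² (Z(q) = (5 + q)²*q = q*(5 + q)²)
Z(h(H, -13)) - 1*17263 = √(6 - 1 - 1*(-13))*(5 + √(6 - 1 - 1*(-13)))² - 1*17263 = √(6 - 1 + 13)*(5 + √(6 - 1 + 13))² - 17263 = √18*(5 + √18)² - 17263 = (3*√2)*(5 + 3*√2)² - 17263 = 3*√2*(5 + 3*√2)² - 17263 = -17263 + 3*√2*(5 + 3*√2)²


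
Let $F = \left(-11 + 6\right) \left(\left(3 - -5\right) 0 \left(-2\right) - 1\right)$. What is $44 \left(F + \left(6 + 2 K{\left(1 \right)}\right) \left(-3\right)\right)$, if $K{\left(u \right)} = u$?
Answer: $-836$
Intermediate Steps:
$F = 5$ ($F = - 5 \left(\left(3 + 5\right) 0 \left(-2\right) - 1\right) = - 5 \left(8 \cdot 0 \left(-2\right) - 1\right) = - 5 \left(0 \left(-2\right) - 1\right) = - 5 \left(0 - 1\right) = \left(-5\right) \left(-1\right) = 5$)
$44 \left(F + \left(6 + 2 K{\left(1 \right)}\right) \left(-3\right)\right) = 44 \left(5 + \left(6 + 2 \cdot 1\right) \left(-3\right)\right) = 44 \left(5 + \left(6 + 2\right) \left(-3\right)\right) = 44 \left(5 + 8 \left(-3\right)\right) = 44 \left(5 - 24\right) = 44 \left(-19\right) = -836$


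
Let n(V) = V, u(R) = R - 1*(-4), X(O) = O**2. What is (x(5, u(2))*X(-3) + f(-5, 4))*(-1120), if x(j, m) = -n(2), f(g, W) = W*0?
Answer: 20160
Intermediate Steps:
u(R) = 4 + R (u(R) = R + 4 = 4 + R)
f(g, W) = 0
x(j, m) = -2 (x(j, m) = -1*2 = -2)
(x(5, u(2))*X(-3) + f(-5, 4))*(-1120) = (-2*(-3)**2 + 0)*(-1120) = (-2*9 + 0)*(-1120) = (-18 + 0)*(-1120) = -18*(-1120) = 20160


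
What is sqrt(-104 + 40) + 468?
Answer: 468 + 8*I ≈ 468.0 + 8.0*I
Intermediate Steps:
sqrt(-104 + 40) + 468 = sqrt(-64) + 468 = 8*I + 468 = 468 + 8*I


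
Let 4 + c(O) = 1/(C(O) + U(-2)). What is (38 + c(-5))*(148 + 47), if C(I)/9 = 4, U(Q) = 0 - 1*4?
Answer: 212355/32 ≈ 6636.1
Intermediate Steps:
U(Q) = -4 (U(Q) = 0 - 4 = -4)
C(I) = 36 (C(I) = 9*4 = 36)
c(O) = -127/32 (c(O) = -4 + 1/(36 - 4) = -4 + 1/32 = -127/32)
(38 + c(-5))*(148 + 47) = (38 - 127/32)*(148 + 47) = (1089/32)*195 = 212355/32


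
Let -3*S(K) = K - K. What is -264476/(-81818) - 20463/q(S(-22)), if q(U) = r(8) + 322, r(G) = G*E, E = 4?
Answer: -263436205/4827262 ≈ -54.573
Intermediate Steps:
r(G) = 4*G (r(G) = G*4 = 4*G)
S(K) = 0 (S(K) = -(K - K)/3 = -1/3*0 = 0)
q(U) = 354 (q(U) = 4*8 + 322 = 32 + 322 = 354)
-264476/(-81818) - 20463/q(S(-22)) = -264476/(-81818) - 20463/354 = -264476*(-1/81818) - 20463*1/354 = 132238/40909 - 6821/118 = -263436205/4827262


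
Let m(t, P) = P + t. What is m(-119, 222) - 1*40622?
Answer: -40519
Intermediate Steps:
m(-119, 222) - 1*40622 = (222 - 119) - 1*40622 = 103 - 40622 = -40519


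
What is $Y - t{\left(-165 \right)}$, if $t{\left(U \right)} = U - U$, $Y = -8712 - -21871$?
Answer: $13159$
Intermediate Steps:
$Y = 13159$ ($Y = -8712 + 21871 = 13159$)
$t{\left(U \right)} = 0$
$Y - t{\left(-165 \right)} = 13159 - 0 = 13159 + 0 = 13159$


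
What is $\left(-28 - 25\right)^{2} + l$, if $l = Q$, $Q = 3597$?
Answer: $6406$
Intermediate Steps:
$l = 3597$
$\left(-28 - 25\right)^{2} + l = \left(-28 - 25\right)^{2} + 3597 = \left(-53\right)^{2} + 3597 = 2809 + 3597 = 6406$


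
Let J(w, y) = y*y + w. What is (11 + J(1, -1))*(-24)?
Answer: -312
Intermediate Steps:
J(w, y) = w + y**2 (J(w, y) = y**2 + w = w + y**2)
(11 + J(1, -1))*(-24) = (11 + (1 + (-1)**2))*(-24) = (11 + (1 + 1))*(-24) = (11 + 2)*(-24) = 13*(-24) = -312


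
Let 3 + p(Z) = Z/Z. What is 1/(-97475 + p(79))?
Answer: -1/97477 ≈ -1.0259e-5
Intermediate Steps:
p(Z) = -2 (p(Z) = -3 + Z/Z = -3 + 1 = -2)
1/(-97475 + p(79)) = 1/(-97475 - 2) = 1/(-97477) = -1/97477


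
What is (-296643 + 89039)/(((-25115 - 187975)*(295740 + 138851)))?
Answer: 1462/652161945 ≈ 2.2418e-6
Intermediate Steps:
(-296643 + 89039)/(((-25115 - 187975)*(295740 + 138851))) = -207604/((-213090*434591)) = -207604/(-92606996190) = -207604*(-1/92606996190) = 1462/652161945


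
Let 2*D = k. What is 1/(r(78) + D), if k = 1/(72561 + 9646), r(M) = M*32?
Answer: 164414/410377345 ≈ 0.00040064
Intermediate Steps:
r(M) = 32*M
k = 1/82207 ≈ 1.2164e-5
D = 1/164414 (D = (½)*(1/82207) = 1/164414 ≈ 6.0822e-6)
1/(r(78) + D) = 1/(32*78 + 1/164414) = 1/(2496 + 1/164414) = 1/(410377345/164414) = 164414/410377345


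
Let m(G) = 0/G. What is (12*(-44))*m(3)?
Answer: 0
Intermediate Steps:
m(G) = 0
(12*(-44))*m(3) = (12*(-44))*0 = -528*0 = 0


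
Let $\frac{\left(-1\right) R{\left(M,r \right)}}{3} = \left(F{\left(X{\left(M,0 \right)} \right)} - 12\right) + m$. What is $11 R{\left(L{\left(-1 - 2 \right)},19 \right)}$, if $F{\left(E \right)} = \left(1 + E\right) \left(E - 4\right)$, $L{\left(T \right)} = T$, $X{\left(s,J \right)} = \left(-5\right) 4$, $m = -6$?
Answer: $-14454$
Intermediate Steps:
$X{\left(s,J \right)} = -20$
$F{\left(E \right)} = \left(1 + E\right) \left(-4 + E\right)$
$R{\left(M,r \right)} = -1314$ ($R{\left(M,r \right)} = - 3 \left(\left(\left(-4 + \left(-20\right)^{2} - -60\right) - 12\right) - 6\right) = - 3 \left(\left(\left(-4 + 400 + 60\right) - 12\right) - 6\right) = - 3 \left(\left(456 - 12\right) - 6\right) = - 3 \left(444 - 6\right) = \left(-3\right) 438 = -1314$)
$11 R{\left(L{\left(-1 - 2 \right)},19 \right)} = 11 \left(-1314\right) = -14454$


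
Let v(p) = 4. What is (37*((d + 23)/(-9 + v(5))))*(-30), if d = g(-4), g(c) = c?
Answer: 4218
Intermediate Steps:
d = -4
(37*((d + 23)/(-9 + v(5))))*(-30) = (37*((-4 + 23)/(-9 + 4)))*(-30) = (37*(19/(-5)))*(-30) = (37*(19*(-1/5)))*(-30) = (37*(-19/5))*(-30) = -703/5*(-30) = 4218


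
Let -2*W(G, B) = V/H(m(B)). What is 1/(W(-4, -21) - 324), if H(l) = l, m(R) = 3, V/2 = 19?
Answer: -3/991 ≈ -0.0030272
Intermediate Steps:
V = 38 (V = 2*19 = 38)
W(G, B) = -19/3
1/(W(-4, -21) - 324) = 1/(-19/3 - 324) = 1/(-991/3) = -3/991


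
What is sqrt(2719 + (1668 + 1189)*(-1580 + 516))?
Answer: I*sqrt(3037129) ≈ 1742.7*I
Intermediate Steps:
sqrt(2719 + (1668 + 1189)*(-1580 + 516)) = sqrt(2719 + 2857*(-1064)) = sqrt(2719 - 3039848) = sqrt(-3037129) = I*sqrt(3037129)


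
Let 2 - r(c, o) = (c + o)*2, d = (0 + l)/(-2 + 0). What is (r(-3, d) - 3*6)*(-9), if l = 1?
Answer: 81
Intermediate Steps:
d = -½ (d = (0 + 1)/(-2 + 0) = 1/(-2) = 1*(-½) = -½ ≈ -0.50000)
r(c, o) = 2 - 2*c - 2*o (r(c, o) = 2 - (c + o)*2 = 2 - (2*c + 2*o) = 2 + (-2*c - 2*o) = 2 - 2*c - 2*o)
(r(-3, d) - 3*6)*(-9) = ((2 - 2*(-3) - 2*(-½)) - 3*6)*(-9) = ((2 + 6 + 1) - 18)*(-9) = (9 - 18)*(-9) = -9*(-9) = 81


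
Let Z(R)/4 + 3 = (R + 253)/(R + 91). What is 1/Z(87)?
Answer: -89/388 ≈ -0.22938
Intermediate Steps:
Z(R) = -12 + 4*(253 + R)/(91 + R) (Z(R) = -12 + 4*((R + 253)/(R + 91)) = -12 + 4*((253 + R)/(91 + R)) = -12 + 4*(253 + R)/(91 + R))
1/Z(87) = 1/(8*(-10 - 1*87)/(91 + 87)) = 1/(8*(-10 - 87)/178) = 1/(8*(1/178)*(-97)) = 1/(-388/89) = -89/388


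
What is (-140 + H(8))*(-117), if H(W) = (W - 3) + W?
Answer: 14859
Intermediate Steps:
H(W) = -3 + 2*W (H(W) = (-3 + W) + W = -3 + 2*W)
(-140 + H(8))*(-117) = (-140 + (-3 + 2*8))*(-117) = (-140 + (-3 + 16))*(-117) = (-140 + 13)*(-117) = -127*(-117) = 14859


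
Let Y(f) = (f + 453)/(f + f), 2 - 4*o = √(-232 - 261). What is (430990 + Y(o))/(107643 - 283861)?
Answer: -428408181/175160692 - 453*I*√493/43790173 ≈ -2.4458 - 0.00022969*I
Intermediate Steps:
o = ½ - I*√493/4 (o = ½ - √(-232 - 261)/4 = ½ - I*√493/4 ≈ 0.5 - 5.5509*I)
Y(f) = (453 + f)/(2*f) (Y(f) = (453 + f)/((2*f)) = (453 + f)*(1/(2*f)) = (453 + f)/(2*f))
(430990 + Y(o))/(107643 - 283861) = (430990 + (453 + (½ - I*√493/4))/(2*(½ - I*√493/4)))/(107643 - 283861) = (430990 + (907/2 - I*√493/4)/(2*(½ - I*√493/4)))/(-176218) = (430990 + (907/2 - I*√493/4)/(2*(½ - I*√493/4)))*(-1/176218) = -30785/12587 - (907/2 - I*√493/4)/(352436*(½ - I*√493/4))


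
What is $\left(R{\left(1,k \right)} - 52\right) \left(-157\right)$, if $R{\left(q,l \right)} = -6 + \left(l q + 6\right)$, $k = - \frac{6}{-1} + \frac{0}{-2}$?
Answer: $7222$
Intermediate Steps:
$k = 6$ ($k = \left(-6\right) \left(-1\right) + 0 \left(- \frac{1}{2}\right) = 6 + 0 = 6$)
$R{\left(q,l \right)} = l q$ ($R{\left(q,l \right)} = -6 + \left(6 + l q\right) = l q$)
$\left(R{\left(1,k \right)} - 52\right) \left(-157\right) = \left(6 \cdot 1 - 52\right) \left(-157\right) = \left(6 - 52\right) \left(-157\right) = \left(-46\right) \left(-157\right) = 7222$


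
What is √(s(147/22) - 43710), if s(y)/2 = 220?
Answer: I*√43270 ≈ 208.01*I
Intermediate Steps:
s(y) = 440 (s(y) = 2*220 = 440)
√(s(147/22) - 43710) = √(440 - 43710) = √(-43270) = I*√43270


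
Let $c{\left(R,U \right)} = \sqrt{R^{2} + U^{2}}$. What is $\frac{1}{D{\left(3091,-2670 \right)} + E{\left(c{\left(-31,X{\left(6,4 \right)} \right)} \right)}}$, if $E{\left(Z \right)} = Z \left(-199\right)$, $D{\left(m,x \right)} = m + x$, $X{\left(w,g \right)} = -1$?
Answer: $- \frac{421}{37918921} - \frac{199 \sqrt{962}}{37918921} \approx -0.00017388$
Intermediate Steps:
$E{\left(Z \right)} = - 199 Z$
$\frac{1}{D{\left(3091,-2670 \right)} + E{\left(c{\left(-31,X{\left(6,4 \right)} \right)} \right)}} = \frac{1}{\left(3091 - 2670\right) - 199 \sqrt{\left(-31\right)^{2} + \left(-1\right)^{2}}} = \frac{1}{421 - 199 \sqrt{961 + 1}} = \frac{1}{421 - 199 \sqrt{962}}$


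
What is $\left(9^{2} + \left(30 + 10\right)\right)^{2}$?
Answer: $14641$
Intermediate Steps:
$\left(9^{2} + \left(30 + 10\right)\right)^{2} = \left(81 + 40\right)^{2} = 121^{2} = 14641$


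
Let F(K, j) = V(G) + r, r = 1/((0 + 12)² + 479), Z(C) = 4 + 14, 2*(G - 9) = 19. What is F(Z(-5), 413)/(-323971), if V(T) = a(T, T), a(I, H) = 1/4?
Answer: -627/807335732 ≈ -7.7663e-7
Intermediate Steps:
a(I, H) = ¼ (a(I, H) = 1*(¼) = ¼)
G = 37/2 (G = 9 + (½)*19 = 9 + 19/2 = 37/2 ≈ 18.500)
V(T) = ¼
Z(C) = 18
r = 1/623 (r = 1/(12² + 479) = 1/(144 + 479) = 1/623 ≈ 0.0016051)
F(K, j) = 627/2492 (F(K, j) = ¼ + 1/623 = 627/2492)
F(Z(-5), 413)/(-323971) = (627/2492)/(-323971) = (627/2492)*(-1/323971) = -627/807335732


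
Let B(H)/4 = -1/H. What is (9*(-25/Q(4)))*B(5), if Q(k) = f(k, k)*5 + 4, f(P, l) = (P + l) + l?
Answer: 45/16 ≈ 2.8125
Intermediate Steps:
f(P, l) = P + 2*l
Q(k) = 4 + 15*k (Q(k) = (k + 2*k)*5 + 4 = (3*k)*5 + 4 = 15*k + 4 = 4 + 15*k)
B(H) = -4/H (B(H) = 4*(-1/H) = -4/H)
(9*(-25/Q(4)))*B(5) = (9*(-25/(4 + 15*4)))*(-4/5) = (9*(-25/(4 + 60)))*(-4*1/5) = (9*(-25/64))*(-4/5) = -225/64*(-4/5) = 45/16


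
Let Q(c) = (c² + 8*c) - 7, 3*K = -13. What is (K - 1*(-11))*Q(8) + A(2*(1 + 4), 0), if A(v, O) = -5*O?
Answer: 2420/3 ≈ 806.67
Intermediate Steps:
K = -13/3 (K = (⅓)*(-13) = -13/3 ≈ -4.3333)
Q(c) = -7 + c² + 8*c
(K - 1*(-11))*Q(8) + A(2*(1 + 4), 0) = (-13/3 - 1*(-11))*(-7 + 8² + 8*8) - 5*0 = (-13/3 + 11)*(-7 + 64 + 64) + 0 = (20/3)*121 + 0 = 2420/3 + 0 = 2420/3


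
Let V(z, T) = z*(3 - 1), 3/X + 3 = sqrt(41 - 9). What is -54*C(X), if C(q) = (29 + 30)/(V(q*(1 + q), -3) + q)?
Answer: 53454/31 - 49560*sqrt(2)/31 ≈ -536.59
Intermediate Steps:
X = 3/(-3 + 4*sqrt(2)) (X = 3/(-3 + sqrt(41 - 9)) = 3/(-3 + sqrt(32)) = 3/(-3 + 4*sqrt(2)) ≈ 1.1292)
V(z, T) = 2*z (V(z, T) = z*2 = 2*z)
C(q) = 59/(q + 2*q*(1 + q)) (C(q) = (29 + 30)/(2*(q*(1 + q)) + q) = 59/(2*q*(1 + q) + q) = 59/(q + 2*q*(1 + q)))
-54*C(X) = -3186/((9/23 + 12*sqrt(2)/23)*(3 + 2*(9/23 + 12*sqrt(2)/23))) = -3186/((9/23 + 12*sqrt(2)/23)*(3 + (18/23 + 24*sqrt(2)/23))) = -3186/((9/23 + 12*sqrt(2)/23)*(87/23 + 24*sqrt(2)/23))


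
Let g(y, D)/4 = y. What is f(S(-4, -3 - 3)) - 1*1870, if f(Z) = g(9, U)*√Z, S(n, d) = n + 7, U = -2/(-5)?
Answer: -1870 + 36*√3 ≈ -1807.6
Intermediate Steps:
U = ⅖ (U = -2*(-⅕) = ⅖ ≈ 0.40000)
g(y, D) = 4*y
S(n, d) = 7 + n
f(Z) = 36*√Z (f(Z) = (4*9)*√Z = 36*√Z)
f(S(-4, -3 - 3)) - 1*1870 = 36*√(7 - 4) - 1*1870 = 36*√3 - 1870 = -1870 + 36*√3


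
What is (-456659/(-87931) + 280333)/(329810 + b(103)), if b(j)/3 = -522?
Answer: 12325208841/14431411582 ≈ 0.85405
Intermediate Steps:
b(j) = -1566 (b(j) = 3*(-522) = -1566)
(-456659/(-87931) + 280333)/(329810 + b(103)) = (-456659/(-87931) + 280333)/(329810 - 1566) = (-456659*(-1/87931) + 280333)/328244 = (456659/87931 + 280333)*(1/328244) = (24650417682/87931)*(1/328244) = 12325208841/14431411582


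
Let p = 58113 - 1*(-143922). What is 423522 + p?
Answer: 625557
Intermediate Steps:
p = 202035 (p = 58113 + 143922 = 202035)
423522 + p = 423522 + 202035 = 625557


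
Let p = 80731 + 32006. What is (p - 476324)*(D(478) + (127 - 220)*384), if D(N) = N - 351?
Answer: 12938243395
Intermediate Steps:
D(N) = -351 + N
p = 112737
(p - 476324)*(D(478) + (127 - 220)*384) = (112737 - 476324)*((-351 + 478) + (127 - 220)*384) = -363587*(127 - 93*384) = -363587*(127 - 35712) = -363587*(-35585) = 12938243395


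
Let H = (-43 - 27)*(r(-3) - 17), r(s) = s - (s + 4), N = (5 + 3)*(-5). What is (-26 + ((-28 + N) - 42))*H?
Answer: -199920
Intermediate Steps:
N = -40 (N = 8*(-5) = -40)
r(s) = -4 (r(s) = s - (4 + s) = s + (-4 - s) = -4)
H = 1470 (H = (-43 - 27)*(-4 - 17) = -70*(-21) = 1470)
(-26 + ((-28 + N) - 42))*H = (-26 + ((-28 - 40) - 42))*1470 = (-26 + (-68 - 42))*1470 = (-26 - 110)*1470 = -136*1470 = -199920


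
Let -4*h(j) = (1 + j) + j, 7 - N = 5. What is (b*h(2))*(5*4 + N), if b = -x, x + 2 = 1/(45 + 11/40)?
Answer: -98505/1811 ≈ -54.393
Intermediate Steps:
N = 2 (N = 7 - 1*5 = 7 - 5 = 2)
x = -3582/1811 (x = -2 + 1/(45 + 11/40) = -2 + 1/(1811/40) = -2 + 40/1811 = -3582/1811 ≈ -1.9779)
h(j) = -¼ - j/2 (h(j) = -((1 + j) + j)/4 = -(1 + 2*j)/4 = -¼ - j/2)
b = 3582/1811 (b = -1*(-3582/1811) = 3582/1811 ≈ 1.9779)
(b*h(2))*(5*4 + N) = (3582*(-¼ - ½*2)/1811)*(5*4 + 2) = (3582*(-¼ - 1)/1811)*(20 + 2) = ((3582/1811)*(-5/4))*22 = -8955/3622*22 = -98505/1811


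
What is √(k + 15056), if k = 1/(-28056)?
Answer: √2962791700890/14028 ≈ 122.70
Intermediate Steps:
k = -1/28056 ≈ -3.5643e-5
√(k + 15056) = √(-1/28056 + 15056) = √(422411135/28056) = √2962791700890/14028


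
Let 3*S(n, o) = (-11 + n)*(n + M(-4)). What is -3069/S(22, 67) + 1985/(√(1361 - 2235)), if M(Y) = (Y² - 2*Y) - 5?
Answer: -837/41 - 1985*I*√874/874 ≈ -20.415 - 67.144*I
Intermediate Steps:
M(Y) = -5 + Y² - 2*Y
S(n, o) = (-11 + n)*(19 + n)/3 (S(n, o) = ((-11 + n)*(n + (-5 + (-4)² - 2*(-4))))/3 = ((-11 + n)*(n + (-5 + 16 + 8)))/3 = ((-11 + n)*(n + 19))/3 = ((-11 + n)*(19 + n))/3 = (-11 + n)*(19 + n)/3)
-3069/S(22, 67) + 1985/(√(1361 - 2235)) = -3069/(-209/3 + (⅓)*22² + (8/3)*22) + 1985/(√(1361 - 2235)) = -3069/(-209/3 + (⅓)*484 + 176/3) + 1985/(√(-874)) = -3069/(-209/3 + 484/3 + 176/3) + 1985/((I*√874)) = -3069/451/3 + 1985*(-I*√874/874) = -3069*3/451 - 1985*I*√874/874 = -837/41 - 1985*I*√874/874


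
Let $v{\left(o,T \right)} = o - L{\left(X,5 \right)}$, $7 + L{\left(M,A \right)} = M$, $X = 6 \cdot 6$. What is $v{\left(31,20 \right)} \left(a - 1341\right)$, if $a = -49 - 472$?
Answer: $-3724$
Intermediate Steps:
$X = 36$
$L{\left(M,A \right)} = -7 + M$
$a = -521$ ($a = -49 - 472 = -521$)
$v{\left(o,T \right)} = -29 + o$ ($v{\left(o,T \right)} = o - \left(-7 + 36\right) = o - 29 = -29 + o$)
$v{\left(31,20 \right)} \left(a - 1341\right) = \left(-29 + 31\right) \left(-521 - 1341\right) = 2 \left(-521 - 1341\right) = 2 \left(-1862\right) = -3724$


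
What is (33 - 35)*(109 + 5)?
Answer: -228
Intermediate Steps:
(33 - 35)*(109 + 5) = -2*114 = -228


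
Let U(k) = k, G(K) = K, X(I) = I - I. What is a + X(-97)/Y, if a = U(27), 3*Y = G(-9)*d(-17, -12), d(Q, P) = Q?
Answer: 27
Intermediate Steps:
X(I) = 0
Y = 51 (Y = (-9*(-17))/3 = (1/3)*153 = 51)
a = 27
a + X(-97)/Y = 27 + 0/51 = 27 + 0*(1/51) = 27 + 0 = 27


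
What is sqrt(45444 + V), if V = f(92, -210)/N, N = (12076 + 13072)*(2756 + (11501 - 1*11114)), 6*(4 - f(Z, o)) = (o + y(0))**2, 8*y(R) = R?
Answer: sqrt(70976115088036624270)/39520082 ≈ 213.18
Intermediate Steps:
y(R) = R/8
f(Z, o) = 4 - o**2/6 (f(Z, o) = 4 - (o + (1/8)*0)**2/6 = 4 - (o + 0)**2/6 = 4 - o**2/6)
N = 79040164 (N = 25148*(2756 + (11501 - 11114)) = 25148*(2756 + 387) = 25148*3143 = 79040164)
V = -3673/39520082 (V = (4 - 1/6*(-210)**2)/79040164 = (4 - 1/6*44100)*(1/79040164) = (4 - 7350)*(1/79040164) = -7346*1/79040164 = -3673/39520082 ≈ -9.2940e-5)
sqrt(45444 + V) = sqrt(45444 - 3673/39520082) = sqrt(1795950602735/39520082) = sqrt(70976115088036624270)/39520082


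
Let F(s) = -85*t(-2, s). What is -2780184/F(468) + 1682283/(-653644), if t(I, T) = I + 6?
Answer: 454169653569/55559740 ≈ 8174.4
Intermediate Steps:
t(I, T) = 6 + I
F(s) = -340 (F(s) = -85*(6 - 2) = -85*4 = -340)
-2780184/F(468) + 1682283/(-653644) = -2780184/(-340) + 1682283/(-653644) = -2780184*(-1/340) + 1682283*(-1/653644) = 695046/85 - 1682283/653644 = 454169653569/55559740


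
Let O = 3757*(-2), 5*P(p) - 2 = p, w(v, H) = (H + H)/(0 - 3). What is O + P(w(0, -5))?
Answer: -112694/15 ≈ -7512.9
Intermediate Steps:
w(v, H) = -2*H/3 (w(v, H) = (2*H)/(-3) = (2*H)*(-⅓) = -2*H/3)
P(p) = ⅖ + p/5
O = -7514
O + P(w(0, -5)) = -7514 + (⅖ + (-⅔*(-5))/5) = -7514 + (⅖ + (⅕)*(10/3)) = -7514 + (⅖ + ⅔) = -7514 + 16/15 = -112694/15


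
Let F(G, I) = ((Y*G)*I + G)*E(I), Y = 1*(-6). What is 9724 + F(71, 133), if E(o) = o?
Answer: -7516347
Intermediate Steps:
Y = -6
F(G, I) = I*(G - 6*G*I) (F(G, I) = ((-6*G)*I + G)*I = (-6*G*I + G)*I = (G - 6*G*I)*I = I*(G - 6*G*I))
9724 + F(71, 133) = 9724 + 71*133*(1 - 6*133) = 9724 + 71*133*(1 - 798) = 9724 + 71*133*(-797) = 9724 - 7526071 = -7516347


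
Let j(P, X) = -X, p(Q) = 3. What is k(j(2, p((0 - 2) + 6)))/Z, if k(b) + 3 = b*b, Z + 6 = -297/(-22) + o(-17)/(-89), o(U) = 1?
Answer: 1068/1333 ≈ 0.80120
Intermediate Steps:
Z = 1333/178 (Z = -6 + (-297/(-22) + 1/(-89)) = -6 + (-297*(-1/22) + 1*(-1/89)) = -6 + (27/2 - 1/89) = -6 + 2401/178 = 1333/178 ≈ 7.4888)
k(b) = -3 + b² (k(b) = -3 + b*b = -3 + b²)
k(j(2, p((0 - 2) + 6)))/Z = (-3 + (-1*3)²)/(1333/178) = (-3 + (-3)²)*(178/1333) = (-3 + 9)*(178/1333) = 6*(178/1333) = 1068/1333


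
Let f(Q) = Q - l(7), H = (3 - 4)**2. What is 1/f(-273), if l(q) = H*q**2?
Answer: -1/322 ≈ -0.0031056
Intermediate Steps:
H = 1 (H = (-1)**2 = 1)
l(q) = q**2 (l(q) = 1*q**2 = q**2)
f(Q) = -49 + Q (f(Q) = Q - 1*7**2 = Q - 1*49 = Q - 49 = -49 + Q)
1/f(-273) = 1/(-49 - 273) = 1/(-322) = -1/322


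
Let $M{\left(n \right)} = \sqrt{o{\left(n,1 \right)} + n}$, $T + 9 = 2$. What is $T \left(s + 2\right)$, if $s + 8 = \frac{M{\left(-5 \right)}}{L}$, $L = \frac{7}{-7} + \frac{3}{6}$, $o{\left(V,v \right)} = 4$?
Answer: $42 + 14 i \approx 42.0 + 14.0 i$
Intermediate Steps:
$T = -7$ ($T = -9 + 2 = -7$)
$L = - \frac{1}{2}$ ($L = 7 \left(- \frac{1}{7}\right) + 3 \cdot \frac{1}{6} = -1 + \frac{1}{2} = - \frac{1}{2} \approx -0.5$)
$M{\left(n \right)} = \sqrt{4 + n}$
$s = -8 - 2 i$ ($s = -8 + \frac{\sqrt{4 - 5}}{- \frac{1}{2}} = -8 + \sqrt{-1} \left(-2\right) = -8 + i \left(-2\right) = -8 - 2 i \approx -8.0 - 2.0 i$)
$T \left(s + 2\right) = - 7 \left(\left(-8 - 2 i\right) + 2\right) = - 7 \left(-6 - 2 i\right) = 42 + 14 i$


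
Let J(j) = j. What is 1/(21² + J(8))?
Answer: 1/449 ≈ 0.0022272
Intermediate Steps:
1/(21² + J(8)) = 1/(21² + 8) = 1/(441 + 8) = 1/449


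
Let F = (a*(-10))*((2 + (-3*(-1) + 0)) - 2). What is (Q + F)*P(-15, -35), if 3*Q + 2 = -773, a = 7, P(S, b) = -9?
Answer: 4215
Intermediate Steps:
Q = -775/3 (Q = -2/3 + (1/3)*(-773) = -2/3 - 773/3 = -775/3 ≈ -258.33)
F = -210 (F = (7*(-10))*((2 + (-3*(-1) + 0)) - 2) = -70*((2 + (3 + 0)) - 2) = -70*((2 + 3) - 2) = -70*(5 - 2) = -70*3 = -210)
(Q + F)*P(-15, -35) = (-775/3 - 210)*(-9) = -1405/3*(-9) = 4215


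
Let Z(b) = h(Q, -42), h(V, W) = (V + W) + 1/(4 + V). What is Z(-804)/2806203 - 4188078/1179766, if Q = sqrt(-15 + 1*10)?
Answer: (-5876320939471*sqrt(5) + 23505295555544*I)/(1655331444249*(sqrt(5) - 4*I)) ≈ -3.5499 + 7.5903e-7*I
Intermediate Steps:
Q = I*sqrt(5) (Q = sqrt(-15 + 10) = sqrt(-5) = I*sqrt(5) ≈ 2.2361*I)
h(V, W) = V + W + 1/(4 + V)
Z(b) = (-172 - 38*I*sqrt(5))/(4 + I*sqrt(5)) (Z(b) = (1 + (I*sqrt(5))**2 + 4*(I*sqrt(5)) + 4*(-42) + (I*sqrt(5))*(-42))/(4 + I*sqrt(5)) = (1 - 5 + 4*I*sqrt(5) - 168 - 42*I*sqrt(5))/(4 + I*sqrt(5)) = (-172 - 38*I*sqrt(5))/(4 + I*sqrt(5)))
Z(-804)/2806203 - 4188078/1179766 = (2*(-19*sqrt(5) + 86*I)/(sqrt(5) - 4*I))/2806203 - 4188078/1179766 = (2*(-19*sqrt(5) + 86*I)/(sqrt(5) - 4*I))*(1/2806203) - 4188078*1/1179766 = 2*(-19*sqrt(5) + 86*I)/(2806203*(sqrt(5) - 4*I)) - 2094039/589883 = -2094039/589883 + 2*(-19*sqrt(5) + 86*I)/(2806203*(sqrt(5) - 4*I))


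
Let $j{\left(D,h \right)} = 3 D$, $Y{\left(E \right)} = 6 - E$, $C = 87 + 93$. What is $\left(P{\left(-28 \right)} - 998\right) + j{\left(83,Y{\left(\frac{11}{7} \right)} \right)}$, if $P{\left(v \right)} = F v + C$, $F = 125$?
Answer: $-4069$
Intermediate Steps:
$C = 180$
$P{\left(v \right)} = 180 + 125 v$ ($P{\left(v \right)} = 125 v + 180 = 180 + 125 v$)
$\left(P{\left(-28 \right)} - 998\right) + j{\left(83,Y{\left(\frac{11}{7} \right)} \right)} = \left(\left(180 + 125 \left(-28\right)\right) - 998\right) + 3 \cdot 83 = \left(\left(180 - 3500\right) - 998\right) + 249 = \left(-3320 - 998\right) + 249 = -4318 + 249 = -4069$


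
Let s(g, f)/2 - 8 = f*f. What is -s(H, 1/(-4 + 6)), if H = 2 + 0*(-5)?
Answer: -33/2 ≈ -16.500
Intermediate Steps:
H = 2 (H = 2 + 0 = 2)
s(g, f) = 16 + 2*f² (s(g, f) = 16 + 2*(f*f) = 16 + 2*f²)
-s(H, 1/(-4 + 6)) = -(16 + 2*(1/(-4 + 6))²) = -(16 + 2*(1/2)²) = -(16 + 2*(½)²) = -(16 + 2*(¼)) = -(16 + ½) = -1*33/2 = -33/2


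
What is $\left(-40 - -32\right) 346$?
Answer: $-2768$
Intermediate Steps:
$\left(-40 - -32\right) 346 = \left(-40 + 32\right) 346 = \left(-8\right) 346 = -2768$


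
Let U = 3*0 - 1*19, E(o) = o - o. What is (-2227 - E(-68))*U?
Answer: 42313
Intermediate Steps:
E(o) = 0
U = -19 (U = 0 - 19 = -19)
(-2227 - E(-68))*U = (-2227 - 1*0)*(-19) = (-2227 + 0)*(-19) = -2227*(-19) = 42313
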